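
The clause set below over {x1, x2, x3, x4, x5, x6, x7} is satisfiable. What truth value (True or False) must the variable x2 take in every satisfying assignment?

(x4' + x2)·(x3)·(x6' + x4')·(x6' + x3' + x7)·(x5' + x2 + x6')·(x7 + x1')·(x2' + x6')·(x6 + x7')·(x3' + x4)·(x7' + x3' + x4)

True

Suppose x2 = 0.
Unit clause (x4') forces x4 = 0.
Unit clause (x3) forces x3 = 1.
Now (x3') is unsatisfied and unit — conflict.
So every satisfying assignment has x2 = True.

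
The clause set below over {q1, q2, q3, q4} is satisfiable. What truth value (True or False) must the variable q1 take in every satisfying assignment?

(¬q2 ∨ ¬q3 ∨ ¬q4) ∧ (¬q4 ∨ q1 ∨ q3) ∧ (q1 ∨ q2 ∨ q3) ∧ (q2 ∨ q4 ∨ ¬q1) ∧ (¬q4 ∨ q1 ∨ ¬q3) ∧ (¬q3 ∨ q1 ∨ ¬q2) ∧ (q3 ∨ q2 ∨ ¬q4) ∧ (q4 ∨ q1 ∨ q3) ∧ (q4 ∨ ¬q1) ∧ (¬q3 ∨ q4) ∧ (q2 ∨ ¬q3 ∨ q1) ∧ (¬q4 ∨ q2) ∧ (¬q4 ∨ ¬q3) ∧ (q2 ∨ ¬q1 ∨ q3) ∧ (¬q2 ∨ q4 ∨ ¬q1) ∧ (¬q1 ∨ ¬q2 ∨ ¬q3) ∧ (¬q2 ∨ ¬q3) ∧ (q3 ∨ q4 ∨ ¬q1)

True

Suppose q1 = False.
Try q4 = False.
Unit clause (q3) forces q3 = True.
But (¬q3) is also a unit clause — contradiction.
Backtrack on q4: now try q4 = True.
Unit clause (q3) forces q3 = True.
But (¬q3) is also a unit clause — contradiction.
Both values of q4 lead to a conflict.
So every satisfying assignment has q1 = True.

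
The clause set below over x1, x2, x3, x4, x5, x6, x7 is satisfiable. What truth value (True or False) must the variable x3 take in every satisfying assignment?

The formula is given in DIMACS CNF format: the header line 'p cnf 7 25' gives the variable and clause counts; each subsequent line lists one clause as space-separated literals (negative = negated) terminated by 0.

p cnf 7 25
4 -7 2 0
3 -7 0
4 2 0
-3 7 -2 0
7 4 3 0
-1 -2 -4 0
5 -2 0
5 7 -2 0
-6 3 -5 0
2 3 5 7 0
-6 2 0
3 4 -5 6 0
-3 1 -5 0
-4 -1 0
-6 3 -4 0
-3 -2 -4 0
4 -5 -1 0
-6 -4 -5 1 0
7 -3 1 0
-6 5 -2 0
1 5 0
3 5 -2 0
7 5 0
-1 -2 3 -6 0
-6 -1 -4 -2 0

False

Suppose x3 = True.
Branch on x4: set x4 = True.
Unit clause (¬x1) forces x1 = False.
Unit clause (¬x5) forces x5 = False.
But (x5) is also a unit clause — contradiction.
So x4 must be the other value — set x4 = False.
Unit clause (x2) forces x2 = True.
Unit clause (x7) forces x7 = True.
Unit clause (x5) forces x5 = True.
Unit clause (x1) forces x1 = True.
But (¬x1) is also a unit clause — contradiction.
Both values of x4 lead to a conflict.
So every satisfying assignment has x3 = False.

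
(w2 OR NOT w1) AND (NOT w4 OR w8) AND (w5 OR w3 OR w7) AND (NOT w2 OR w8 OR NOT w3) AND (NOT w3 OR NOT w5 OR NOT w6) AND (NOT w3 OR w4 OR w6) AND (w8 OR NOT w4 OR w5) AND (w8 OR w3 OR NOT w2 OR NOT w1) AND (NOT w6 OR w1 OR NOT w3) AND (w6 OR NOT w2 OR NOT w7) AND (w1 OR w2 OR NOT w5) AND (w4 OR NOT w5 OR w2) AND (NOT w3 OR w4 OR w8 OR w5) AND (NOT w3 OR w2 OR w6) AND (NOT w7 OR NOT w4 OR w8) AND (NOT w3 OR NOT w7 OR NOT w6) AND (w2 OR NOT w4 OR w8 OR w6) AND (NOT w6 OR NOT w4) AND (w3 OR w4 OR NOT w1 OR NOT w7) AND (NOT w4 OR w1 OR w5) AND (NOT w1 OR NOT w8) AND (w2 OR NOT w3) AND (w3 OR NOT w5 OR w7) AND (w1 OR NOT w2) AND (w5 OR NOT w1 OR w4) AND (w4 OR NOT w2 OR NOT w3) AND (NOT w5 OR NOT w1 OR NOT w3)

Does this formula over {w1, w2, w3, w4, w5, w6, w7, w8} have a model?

Branch on w2: set w2 = false.
Unit clause (NOT w1) forces w1 = false.
Unit clause (NOT w5) forces w5 = false.
Unit clause (NOT w4) forces w4 = false.
Unit clause (NOT w3) forces w3 = false.
Unit clause (w7) forces w7 = true.
No clause remains; w6, w8 are free.
A satisfying assignment: w1: false, w2: false, w3: false, w4: false, w5: false, w6: false, w7: true, w8: false.

Yes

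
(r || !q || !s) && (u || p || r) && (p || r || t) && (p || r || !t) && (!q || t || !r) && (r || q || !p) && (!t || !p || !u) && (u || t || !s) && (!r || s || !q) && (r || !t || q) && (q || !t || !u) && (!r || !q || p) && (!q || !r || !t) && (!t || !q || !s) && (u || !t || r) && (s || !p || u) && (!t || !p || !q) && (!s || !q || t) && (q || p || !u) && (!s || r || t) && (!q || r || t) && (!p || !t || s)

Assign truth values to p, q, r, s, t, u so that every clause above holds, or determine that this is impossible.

p ↦ false; q ↦ false; r ↦ true; s ↦ true; t ↦ true; u ↦ false

Case r = true:
Case q = false:
Case t = true:
(!u) alone gives u = false.
Case s = true:
All clauses hold; p can take either value.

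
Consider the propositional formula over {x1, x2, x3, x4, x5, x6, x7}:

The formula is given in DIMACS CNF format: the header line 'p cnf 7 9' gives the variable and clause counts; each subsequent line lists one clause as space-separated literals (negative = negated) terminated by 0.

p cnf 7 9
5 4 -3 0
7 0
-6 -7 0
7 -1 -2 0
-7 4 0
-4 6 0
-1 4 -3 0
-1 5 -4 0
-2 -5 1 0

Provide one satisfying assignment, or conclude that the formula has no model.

(x7) alone gives x7 = True.
(¬x6) alone gives x6 = False.
(x4) alone gives x4 = True.
Now (¬x4) is unsatisfied and unit — conflict.

UNSATISFIABLE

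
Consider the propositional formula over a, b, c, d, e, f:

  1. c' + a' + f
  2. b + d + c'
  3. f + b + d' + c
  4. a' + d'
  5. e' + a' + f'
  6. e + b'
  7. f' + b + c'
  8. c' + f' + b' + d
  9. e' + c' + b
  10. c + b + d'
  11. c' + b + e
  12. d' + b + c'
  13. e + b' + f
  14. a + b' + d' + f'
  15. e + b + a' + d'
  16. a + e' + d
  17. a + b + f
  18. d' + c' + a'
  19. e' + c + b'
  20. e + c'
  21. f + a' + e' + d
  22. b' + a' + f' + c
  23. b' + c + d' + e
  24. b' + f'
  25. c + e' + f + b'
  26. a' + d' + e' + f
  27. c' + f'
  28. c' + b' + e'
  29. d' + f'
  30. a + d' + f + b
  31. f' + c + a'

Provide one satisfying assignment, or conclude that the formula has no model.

a ↦ 0; b ↦ 0; c ↦ 0; d ↦ 0; e ↦ 0; f ↦ 1

Branch on a: set a = 0.
Branch on e: set e = 0.
From the singleton clause (b'), b = 0.
From the singleton clause (c'), c = 0.
From the singleton clause (d'), d = 0.
From the singleton clause (f), f = 1.
All clauses are satisfied.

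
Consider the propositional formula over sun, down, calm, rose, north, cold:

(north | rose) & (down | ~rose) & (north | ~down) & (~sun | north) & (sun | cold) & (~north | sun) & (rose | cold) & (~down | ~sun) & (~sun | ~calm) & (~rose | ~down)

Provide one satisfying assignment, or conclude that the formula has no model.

Branch on north: set north = 1.
Unit clause (sun) forces sun = 1.
Unit clause (~down) forces down = 0.
Unit clause (~rose) forces rose = 0.
Unit clause (cold) forces cold = 1.
Unit clause (~calm) forces calm = 0.
All clauses are satisfied.

sun: 1, down: 0, calm: 0, rose: 0, north: 1, cold: 1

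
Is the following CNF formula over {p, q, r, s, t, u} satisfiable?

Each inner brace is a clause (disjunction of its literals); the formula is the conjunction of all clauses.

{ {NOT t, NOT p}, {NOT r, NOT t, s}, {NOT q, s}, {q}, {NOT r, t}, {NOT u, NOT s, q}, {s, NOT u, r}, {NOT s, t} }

Unit clause (q) forces q = true.
Unit clause (s) forces s = true.
Unit clause (t) forces t = true.
Unit clause (NOT p) forces p = false.
No clause remains; r, u are free.
A satisfying assignment: p ↦ false, q ↦ true, r ↦ false, s ↦ true, t ↦ true, u ↦ true.

Satisfiable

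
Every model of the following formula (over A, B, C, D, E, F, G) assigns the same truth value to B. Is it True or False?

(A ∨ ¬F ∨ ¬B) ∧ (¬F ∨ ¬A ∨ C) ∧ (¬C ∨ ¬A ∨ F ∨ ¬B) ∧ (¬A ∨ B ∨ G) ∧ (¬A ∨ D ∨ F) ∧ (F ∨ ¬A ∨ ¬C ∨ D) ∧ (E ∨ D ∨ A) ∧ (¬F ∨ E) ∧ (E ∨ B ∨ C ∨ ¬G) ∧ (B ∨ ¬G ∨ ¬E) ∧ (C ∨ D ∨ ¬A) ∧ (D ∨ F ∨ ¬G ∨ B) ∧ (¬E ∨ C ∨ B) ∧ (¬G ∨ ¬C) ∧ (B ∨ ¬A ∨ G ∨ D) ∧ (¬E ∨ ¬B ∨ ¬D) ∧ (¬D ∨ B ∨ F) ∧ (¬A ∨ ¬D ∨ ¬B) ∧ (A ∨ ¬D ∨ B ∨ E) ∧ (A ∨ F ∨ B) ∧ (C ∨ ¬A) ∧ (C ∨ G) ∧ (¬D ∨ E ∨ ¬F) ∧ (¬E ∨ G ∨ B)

Suppose B = False.
Suppose A = False.
From the singleton clause (F), F = True.
From the singleton clause (E), E = True.
From the singleton clause (¬G), G = False.
Now (G) is unsatisfied and unit — conflict.
So A must be the other value — set A = True.
From the singleton clause (G), G = True.
From the singleton clause (¬E), E = False.
From the singleton clause (¬F), F = False.
From the singleton clause (D), D = True.
Now (¬D) is unsatisfied and unit — conflict.
Either choice for A ends in contradiction.
So every satisfying assignment has B = True.

True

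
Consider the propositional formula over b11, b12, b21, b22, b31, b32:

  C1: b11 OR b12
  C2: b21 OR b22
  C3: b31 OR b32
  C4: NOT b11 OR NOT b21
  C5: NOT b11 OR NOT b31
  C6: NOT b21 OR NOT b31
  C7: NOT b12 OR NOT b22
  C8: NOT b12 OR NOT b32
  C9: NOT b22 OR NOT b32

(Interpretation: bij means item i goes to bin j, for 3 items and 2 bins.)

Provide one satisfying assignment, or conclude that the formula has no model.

UNSATISFIABLE

Branch on b11: set b11 = true.
(NOT b21) alone gives b21 = false.
(b22) alone gives b22 = true.
(NOT b31) alone gives b31 = false.
(b32) alone gives b32 = true.
Now (NOT b32) is unsatisfied and unit — conflict.
So b11 must be the other value — set b11 = false.
(b12) alone gives b12 = true.
(NOT b22) alone gives b22 = false.
(b21) alone gives b21 = true.
(NOT b31) alone gives b31 = false.
(b32) alone gives b32 = true.
Now (NOT b32) is unsatisfied and unit — conflict.
Either choice for b11 ends in contradiction.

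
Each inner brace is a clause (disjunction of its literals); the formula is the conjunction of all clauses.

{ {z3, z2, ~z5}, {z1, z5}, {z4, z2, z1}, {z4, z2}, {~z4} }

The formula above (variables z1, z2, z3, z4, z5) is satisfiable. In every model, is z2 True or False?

True

Suppose z2 = 0.
Unit clause (z4) forces z4 = 1.
Now (~z4) is unsatisfied and unit — conflict.
So every satisfying assignment has z2 = True.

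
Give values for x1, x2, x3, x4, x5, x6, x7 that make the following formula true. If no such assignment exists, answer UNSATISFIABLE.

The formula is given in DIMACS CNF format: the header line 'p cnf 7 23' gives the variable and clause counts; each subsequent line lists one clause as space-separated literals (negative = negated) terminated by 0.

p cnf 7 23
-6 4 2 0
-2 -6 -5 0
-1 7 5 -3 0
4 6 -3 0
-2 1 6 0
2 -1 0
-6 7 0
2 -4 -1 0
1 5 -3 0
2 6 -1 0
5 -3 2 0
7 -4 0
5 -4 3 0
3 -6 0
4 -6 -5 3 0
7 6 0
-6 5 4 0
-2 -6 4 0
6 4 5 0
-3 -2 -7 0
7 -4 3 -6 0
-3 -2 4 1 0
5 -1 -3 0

Case x2 = True:
Case x6 = False:
From the singleton clause (x1), x1 = True.
From the singleton clause (x7), x7 = True.
From the singleton clause (¬x3), x3 = False.
Case x5 = True:
No clause remains; x4 is free.

x1: True,  x2: True,  x3: False,  x4: False,  x5: True,  x6: False,  x7: True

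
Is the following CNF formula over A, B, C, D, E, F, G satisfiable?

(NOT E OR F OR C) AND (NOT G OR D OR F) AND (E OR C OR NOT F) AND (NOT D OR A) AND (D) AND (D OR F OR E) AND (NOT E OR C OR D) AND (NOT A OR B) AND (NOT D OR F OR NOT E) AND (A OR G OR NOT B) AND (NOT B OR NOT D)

No

Unit clause (D) forces D = true.
Unit clause (A) forces A = true.
Unit clause (B) forces B = true.
That conflicts with the unit clause (NOT B).
No assignment satisfies every clause.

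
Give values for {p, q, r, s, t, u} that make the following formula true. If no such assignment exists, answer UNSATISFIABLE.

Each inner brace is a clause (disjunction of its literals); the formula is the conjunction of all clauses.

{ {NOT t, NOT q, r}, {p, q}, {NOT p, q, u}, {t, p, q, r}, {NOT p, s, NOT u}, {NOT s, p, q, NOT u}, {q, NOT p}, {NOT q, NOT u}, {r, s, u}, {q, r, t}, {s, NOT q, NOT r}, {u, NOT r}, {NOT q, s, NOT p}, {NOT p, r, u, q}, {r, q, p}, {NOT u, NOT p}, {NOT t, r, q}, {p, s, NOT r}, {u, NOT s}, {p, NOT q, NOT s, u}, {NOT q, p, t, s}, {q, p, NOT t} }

Case p = true:
(q) alone gives q = true.
(NOT u) alone gives u = false.
(NOT r) alone gives r = false.
(NOT t) alone gives t = false.
(s) alone gives s = true.
That conflicts with the unit clause (NOT s).
Backtrack on p: now try p = false.
(q) alone gives q = true.
(NOT u) alone gives u = false.
(NOT r) alone gives r = false.
(NOT t) alone gives t = false.
(s) alone gives s = true.
That conflicts with the unit clause (NOT s).
Both values of p lead to a conflict.

UNSATISFIABLE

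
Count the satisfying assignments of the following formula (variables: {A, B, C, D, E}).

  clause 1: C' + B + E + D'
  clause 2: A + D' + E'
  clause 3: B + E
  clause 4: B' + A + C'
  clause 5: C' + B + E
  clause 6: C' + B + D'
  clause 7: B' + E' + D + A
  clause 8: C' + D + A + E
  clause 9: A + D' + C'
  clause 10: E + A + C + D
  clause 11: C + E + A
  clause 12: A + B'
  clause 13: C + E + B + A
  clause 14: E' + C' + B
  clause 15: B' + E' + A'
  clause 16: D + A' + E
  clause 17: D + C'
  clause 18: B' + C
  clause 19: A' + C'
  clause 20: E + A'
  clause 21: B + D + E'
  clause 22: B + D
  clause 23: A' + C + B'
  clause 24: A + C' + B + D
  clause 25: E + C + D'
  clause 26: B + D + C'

There are 2^5 = 32 truth assignments over (A, B, C, D, E).
Split on D. With D = 1, the clauses containing D are satisfied and D' drops from the rest; 1 of the 2^4 = 16 assignments to the other variables satisfy what remains.
With D = 0, by the same count on the reduced clause set, 0 assignments work.
Total: 1 + 0 = 1.

1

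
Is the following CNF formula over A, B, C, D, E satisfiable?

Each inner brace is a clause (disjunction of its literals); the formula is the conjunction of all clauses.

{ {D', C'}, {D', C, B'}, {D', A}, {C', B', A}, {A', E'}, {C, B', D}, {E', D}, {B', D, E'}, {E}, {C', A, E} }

No, unsatisfiable

Unit clause (E) forces E = 1.
Unit clause (A') forces A = 0.
Unit clause (D') forces D = 0.
But (D) is also a unit clause — contradiction.
No assignment satisfies every clause.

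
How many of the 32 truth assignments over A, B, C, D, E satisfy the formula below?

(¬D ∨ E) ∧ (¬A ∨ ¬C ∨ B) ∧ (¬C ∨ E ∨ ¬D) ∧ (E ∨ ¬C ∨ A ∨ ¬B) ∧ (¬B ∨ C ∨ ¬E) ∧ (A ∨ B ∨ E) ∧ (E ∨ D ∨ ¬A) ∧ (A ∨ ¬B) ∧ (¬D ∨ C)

6

There are 2^5 = 32 truth assignments over (A, B, C, D, E).
Split on A. With A = True, the clauses containing A are satisfied and ¬A drops from the rest; 3 of the 2^4 = 16 assignments to the other variables satisfy what remains.
With A = False, by the same count on the reduced clause set, 3 assignments work.
(One model: A=F, B=F, C=F, D=F, E=T.)
Total: 3 + 3 = 6.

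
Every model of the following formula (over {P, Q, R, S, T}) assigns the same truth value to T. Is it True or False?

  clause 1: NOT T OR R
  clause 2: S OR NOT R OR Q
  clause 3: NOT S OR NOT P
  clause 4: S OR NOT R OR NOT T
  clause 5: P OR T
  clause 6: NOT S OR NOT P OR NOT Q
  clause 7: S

Suppose T = false.
The clause (P) is unit, so P = true.
The clause (NOT S) is unit, so S = false.
That conflicts with the unit clause (S).
So every satisfying assignment has T = True.

True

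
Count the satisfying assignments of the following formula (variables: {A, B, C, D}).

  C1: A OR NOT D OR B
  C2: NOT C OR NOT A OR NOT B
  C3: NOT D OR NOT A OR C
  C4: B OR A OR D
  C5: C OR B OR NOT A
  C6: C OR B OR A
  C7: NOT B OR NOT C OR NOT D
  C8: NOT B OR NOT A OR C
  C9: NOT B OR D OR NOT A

5

There are 2^4 = 16 truth assignments over (A, B, C, D).
Check each against the 9 clauses (columns in the order A, B, C, D):
  F F F F  ✗ fails (B OR A OR D)
  F F F T  ✗ fails (A OR NOT D OR B)
  F F T F  ✗ fails (B OR A OR D)
  F F T T  ✗ fails (A OR NOT D OR B)
  F T F F  ✓ satisfies all
  F T F T  ✓ satisfies all
  F T T F  ✓ satisfies all
  F T T T  ✗ fails (NOT B OR NOT C OR NOT D)
  T F F F  ✗ fails (C OR B OR NOT A)
  T F F T  ✗ fails (NOT D OR NOT A OR C)
  T F T F  ✓ satisfies all
  T F T T  ✓ satisfies all
  T T F F  ✗ fails (NOT B OR NOT A OR C)
  T T F T  ✗ fails (NOT D OR NOT A OR C)
  T T T F  ✗ fails (NOT C OR NOT A OR NOT B)
  T T T T  ✗ fails (NOT C OR NOT A OR NOT B)
5 of the 16 rows are models.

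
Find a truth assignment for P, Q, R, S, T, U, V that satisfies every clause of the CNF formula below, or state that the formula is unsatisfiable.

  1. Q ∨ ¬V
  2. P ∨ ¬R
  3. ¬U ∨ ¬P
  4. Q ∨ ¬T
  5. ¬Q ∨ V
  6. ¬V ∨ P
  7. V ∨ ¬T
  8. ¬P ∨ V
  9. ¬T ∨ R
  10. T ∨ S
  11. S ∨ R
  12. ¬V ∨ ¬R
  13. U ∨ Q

Branch on Q: set Q = False.
The clause (¬V) is unit, so V = False.
The clause (¬T) is unit, so T = False.
The clause (¬P) is unit, so P = False.
The clause (¬R) is unit, so R = False.
The clause (S) is unit, so S = True.
The clause (U) is unit, so U = True.
This assignment satisfies each clause.

P=False; Q=False; R=False; S=True; T=False; U=True; V=False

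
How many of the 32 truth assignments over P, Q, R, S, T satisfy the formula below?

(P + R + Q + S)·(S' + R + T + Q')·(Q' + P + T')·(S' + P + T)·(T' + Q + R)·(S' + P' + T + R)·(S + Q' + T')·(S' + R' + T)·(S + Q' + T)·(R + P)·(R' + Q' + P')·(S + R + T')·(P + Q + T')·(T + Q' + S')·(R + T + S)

There are 2^5 = 32 truth assignments over (P, Q, R, S, T).
Split on R. With R = 1, the clauses containing R are satisfied and R' drops from the rest; 4 of the 2^4 = 16 assignments to the other variables satisfy what remains.
With R = 0, by the same count on the reduced clause set, 1 assignment works.
Total: 4 + 1 = 5.

5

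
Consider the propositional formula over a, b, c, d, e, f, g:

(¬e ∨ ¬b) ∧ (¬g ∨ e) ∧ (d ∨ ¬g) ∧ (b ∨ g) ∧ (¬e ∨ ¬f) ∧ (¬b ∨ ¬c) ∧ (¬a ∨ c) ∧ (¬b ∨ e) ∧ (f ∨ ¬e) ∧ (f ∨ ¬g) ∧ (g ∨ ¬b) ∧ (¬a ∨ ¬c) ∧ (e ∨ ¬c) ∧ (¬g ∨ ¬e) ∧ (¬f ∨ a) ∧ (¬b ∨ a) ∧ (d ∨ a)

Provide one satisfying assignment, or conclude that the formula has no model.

Case e = False:
Unit clause (¬g) forces g = False.
Unit clause (b) forces b = True.
That conflicts with the unit clause (¬b).
So e must be the other value — set e = True.
Unit clause (¬b) forces b = False.
Unit clause (g) forces g = True.
That conflicts with the unit clause (¬g).
Both values of e lead to a conflict.

UNSATISFIABLE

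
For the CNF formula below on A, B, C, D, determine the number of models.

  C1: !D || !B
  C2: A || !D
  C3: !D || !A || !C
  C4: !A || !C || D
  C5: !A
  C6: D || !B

2

There are 2^4 = 16 truth assignments over (A, B, C, D).
Check each against the 6 clauses (columns in the order A, B, C, D):
  F F F F  ✓ satisfies all
  F F F T  ✗ fails (A || !D)
  F F T F  ✓ satisfies all
  F F T T  ✗ fails (A || !D)
  F T F F  ✗ fails (D || !B)
  F T F T  ✗ fails (!D || !B)
  F T T F  ✗ fails (D || !B)
  F T T T  ✗ fails (!D || !B)
  T F F F  ✗ fails (!A)
  T F F T  ✗ fails (!A)
  T F T F  ✗ fails (!A || !C || D)
  T F T T  ✗ fails (!D || !A || !C)
  T T F F  ✗ fails (!A)
  T T F T  ✗ fails (!D || !B)
  T T T F  ✗ fails (!A || !C || D)
  T T T T  ✗ fails (!D || !B)
2 of the 16 rows are models.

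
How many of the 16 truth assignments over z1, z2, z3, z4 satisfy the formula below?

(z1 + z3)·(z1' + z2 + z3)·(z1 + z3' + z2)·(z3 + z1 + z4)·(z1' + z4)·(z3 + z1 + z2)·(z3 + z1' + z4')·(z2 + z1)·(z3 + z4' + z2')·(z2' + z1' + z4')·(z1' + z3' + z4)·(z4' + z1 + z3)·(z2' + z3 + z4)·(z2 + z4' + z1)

3

There are 2^4 = 16 truth assignments over (z1, z2, z3, z4).
Split on z4. With z4 = 1, the clauses containing z4 are satisfied and z4' drops from the rest; 2 of the 2^3 = 8 assignments to the other variables satisfy what remains.
With z4 = 0, by the same count on the reduced clause set, 1 assignment works.
(One model: z1=F, z2=T, z3=T, z4=F.)
Total: 2 + 1 = 3.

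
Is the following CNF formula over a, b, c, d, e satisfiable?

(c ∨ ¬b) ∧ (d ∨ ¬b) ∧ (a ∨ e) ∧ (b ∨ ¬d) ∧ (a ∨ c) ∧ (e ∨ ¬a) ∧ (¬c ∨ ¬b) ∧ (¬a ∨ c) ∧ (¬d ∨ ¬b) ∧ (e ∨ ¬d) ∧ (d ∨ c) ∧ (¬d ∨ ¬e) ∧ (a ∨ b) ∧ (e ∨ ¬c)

Suppose c = True.
From the singleton clause (¬b), b = False.
From the singleton clause (¬d), d = False.
From the singleton clause (a), a = True.
From the singleton clause (e), e = True.
Every clause now holds.
A satisfying assignment: a ↦ True,  b ↦ False,  c ↦ True,  d ↦ False,  e ↦ True.

Yes, satisfiable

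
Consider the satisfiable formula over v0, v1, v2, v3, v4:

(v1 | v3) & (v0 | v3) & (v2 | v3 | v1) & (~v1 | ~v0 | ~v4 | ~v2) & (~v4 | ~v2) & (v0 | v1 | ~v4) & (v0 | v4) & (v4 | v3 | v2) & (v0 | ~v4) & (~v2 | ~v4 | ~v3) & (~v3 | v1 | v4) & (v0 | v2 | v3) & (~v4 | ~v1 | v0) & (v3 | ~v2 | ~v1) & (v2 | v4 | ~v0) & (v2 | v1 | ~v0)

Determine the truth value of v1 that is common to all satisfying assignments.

Suppose v1 = 0.
The clause (v3) is unit, so v3 = 1.
The clause (v4) is unit, so v4 = 1.
The clause (~v2) is unit, so v2 = 0.
The clause (v0) is unit, so v0 = 1.
That conflicts with the unit clause (~v0).
So every satisfying assignment has v1 = True.

True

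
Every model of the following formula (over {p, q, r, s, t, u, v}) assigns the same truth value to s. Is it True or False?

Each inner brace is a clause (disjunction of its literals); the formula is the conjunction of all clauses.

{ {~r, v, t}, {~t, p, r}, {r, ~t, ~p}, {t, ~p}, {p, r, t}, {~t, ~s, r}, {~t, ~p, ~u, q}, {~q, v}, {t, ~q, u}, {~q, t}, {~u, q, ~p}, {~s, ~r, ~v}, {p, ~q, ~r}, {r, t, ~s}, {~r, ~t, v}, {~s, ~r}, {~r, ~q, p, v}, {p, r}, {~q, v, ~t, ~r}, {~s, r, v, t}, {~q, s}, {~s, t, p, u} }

Suppose s = 1.
From the singleton clause (~r), r = 0.
From the singleton clause (~t), t = 0.
Now (t) is unsatisfied and unit — conflict.
So every satisfying assignment has s = False.

False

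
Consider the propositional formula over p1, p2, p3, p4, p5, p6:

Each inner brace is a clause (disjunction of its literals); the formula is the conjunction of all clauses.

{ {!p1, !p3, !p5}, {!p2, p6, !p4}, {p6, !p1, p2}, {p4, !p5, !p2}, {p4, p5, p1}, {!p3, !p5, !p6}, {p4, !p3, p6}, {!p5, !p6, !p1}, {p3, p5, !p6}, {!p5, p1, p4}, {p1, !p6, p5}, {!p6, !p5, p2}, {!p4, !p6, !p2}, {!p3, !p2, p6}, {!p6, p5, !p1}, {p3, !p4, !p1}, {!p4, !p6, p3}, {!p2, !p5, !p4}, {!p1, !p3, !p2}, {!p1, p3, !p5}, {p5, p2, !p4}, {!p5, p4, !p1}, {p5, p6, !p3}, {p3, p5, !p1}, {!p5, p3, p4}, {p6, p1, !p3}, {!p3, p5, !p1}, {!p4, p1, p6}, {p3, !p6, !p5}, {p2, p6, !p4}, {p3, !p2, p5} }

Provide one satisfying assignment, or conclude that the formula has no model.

UNSATISFIABLE

Suppose p1 = false.
Suppose p4 = true.
Unit clause (p6) forces p6 = true.
Unit clause (p5) forces p5 = true.
Unit clause (!p3) forces p3 = false.
But (p3) is also a unit clause — contradiction.
So p4 must be the other value — set p4 = false.
Unit clause (p5) forces p5 = true.
But (!p5) is also a unit clause — contradiction.
Either choice for p4 ends in contradiction.
So p1 must be the other value — set p1 = true.
Suppose p3 = false.
Unit clause (!p4) forces p4 = false.
Unit clause (!p5) forces p5 = false.
But (p5) is also a unit clause — contradiction.
So p3 must be the other value — set p3 = true.
Unit clause (!p5) forces p5 = false.
But (p5) is also a unit clause — contradiction.
Either choice for p3 ends in contradiction.
Either choice for p1 ends in contradiction.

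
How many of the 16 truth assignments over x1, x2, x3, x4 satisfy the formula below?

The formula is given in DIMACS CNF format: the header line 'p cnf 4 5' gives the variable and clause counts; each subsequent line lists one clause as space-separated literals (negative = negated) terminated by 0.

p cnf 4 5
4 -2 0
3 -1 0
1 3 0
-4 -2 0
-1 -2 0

4

There are 2^4 = 16 truth assignments over (x1, x2, x3, x4).
Check each against the 5 clauses (columns in the order x1, x2, x3, x4):
  F F F F  ✗ fails (x1 ∨ x3)
  F F F T  ✗ fails (x1 ∨ x3)
  F F T F  ✓ satisfies all
  F F T T  ✓ satisfies all
  F T F F  ✗ fails (x4 ∨ ¬x2)
  F T F T  ✗ fails (x1 ∨ x3)
  F T T F  ✗ fails (x4 ∨ ¬x2)
  F T T T  ✗ fails (¬x4 ∨ ¬x2)
  T F F F  ✗ fails (x3 ∨ ¬x1)
  T F F T  ✗ fails (x3 ∨ ¬x1)
  T F T F  ✓ satisfies all
  T F T T  ✓ satisfies all
  T T F F  ✗ fails (x4 ∨ ¬x2)
  T T F T  ✗ fails (x3 ∨ ¬x1)
  T T T F  ✗ fails (x4 ∨ ¬x2)
  T T T T  ✗ fails (¬x4 ∨ ¬x2)
4 of the 16 rows are models.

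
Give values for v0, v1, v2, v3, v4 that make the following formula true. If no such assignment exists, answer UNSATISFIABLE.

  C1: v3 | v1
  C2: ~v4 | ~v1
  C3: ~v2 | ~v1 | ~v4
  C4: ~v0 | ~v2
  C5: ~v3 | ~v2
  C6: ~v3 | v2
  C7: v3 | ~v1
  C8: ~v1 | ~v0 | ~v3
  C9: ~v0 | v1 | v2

Suppose v3 = 1.
Unit clause (~v2) forces v2 = 0.
But (v2) is also a unit clause — contradiction.
Undo v3 and try v3 = 0.
Unit clause (v1) forces v1 = 1.
But (~v1) is also a unit clause — contradiction.
Neither v3 = 1 nor v3 = 0 works.

UNSATISFIABLE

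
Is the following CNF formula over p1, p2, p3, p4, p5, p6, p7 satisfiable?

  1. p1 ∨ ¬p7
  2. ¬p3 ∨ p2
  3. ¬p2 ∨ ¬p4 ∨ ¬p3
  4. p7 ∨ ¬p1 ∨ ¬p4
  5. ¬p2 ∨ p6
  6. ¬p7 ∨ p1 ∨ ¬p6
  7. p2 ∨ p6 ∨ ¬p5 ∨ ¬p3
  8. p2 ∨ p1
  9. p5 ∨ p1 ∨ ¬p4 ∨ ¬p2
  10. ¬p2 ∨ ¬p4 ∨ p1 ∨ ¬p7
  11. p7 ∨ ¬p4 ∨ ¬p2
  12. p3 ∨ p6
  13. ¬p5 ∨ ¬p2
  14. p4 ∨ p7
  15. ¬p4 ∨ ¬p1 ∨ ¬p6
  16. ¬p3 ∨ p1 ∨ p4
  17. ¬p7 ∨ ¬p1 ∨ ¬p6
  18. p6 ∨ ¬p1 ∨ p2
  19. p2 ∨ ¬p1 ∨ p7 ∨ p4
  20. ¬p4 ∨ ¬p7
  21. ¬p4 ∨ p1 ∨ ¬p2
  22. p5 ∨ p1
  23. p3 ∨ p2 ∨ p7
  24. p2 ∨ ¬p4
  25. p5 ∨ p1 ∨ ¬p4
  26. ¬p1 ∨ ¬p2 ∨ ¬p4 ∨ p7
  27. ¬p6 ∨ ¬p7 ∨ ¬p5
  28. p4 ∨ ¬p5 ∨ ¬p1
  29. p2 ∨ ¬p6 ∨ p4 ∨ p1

No, unsatisfiable

Try p1 = True.
Try p3 = False.
From the singleton clause (p6), p6 = True.
From the singleton clause (¬p4), p4 = False.
From the singleton clause (p7), p7 = True.
But (¬p7) is also a unit clause — contradiction.
Backtrack on p3: now try p3 = True.
From the singleton clause (p2), p2 = True.
From the singleton clause (¬p4), p4 = False.
From the singleton clause (p6), p6 = True.
From the singleton clause (¬p5), p5 = False.
From the singleton clause (p7), p7 = True.
But (¬p7) is also a unit clause — contradiction.
Both values of p3 lead to a conflict.
Backtrack on p1: now try p1 = False.
From the singleton clause (¬p7), p7 = False.
From the singleton clause (p2), p2 = True.
From the singleton clause (p6), p6 = True.
From the singleton clause (¬p4), p4 = False.
But (p4) is also a unit clause — contradiction.
Both values of p1 lead to a conflict.
No assignment satisfies every clause.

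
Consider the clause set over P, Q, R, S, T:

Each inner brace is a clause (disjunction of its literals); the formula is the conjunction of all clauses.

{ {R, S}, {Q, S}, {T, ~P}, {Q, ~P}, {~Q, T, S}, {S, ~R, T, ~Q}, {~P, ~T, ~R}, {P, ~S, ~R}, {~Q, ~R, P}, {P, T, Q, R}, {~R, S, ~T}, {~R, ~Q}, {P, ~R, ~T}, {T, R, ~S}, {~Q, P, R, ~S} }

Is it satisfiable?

Satisfiable

Branch on R: set R = 0.
Unit clause (S) forces S = 1.
Unit clause (T) forces T = 1.
Branch on Q: set Q = 0.
Unit clause (~P) forces P = 0.
Every clause now holds.
A satisfying assignment: P ↦ 0,  Q ↦ 0,  R ↦ 0,  S ↦ 1,  T ↦ 1.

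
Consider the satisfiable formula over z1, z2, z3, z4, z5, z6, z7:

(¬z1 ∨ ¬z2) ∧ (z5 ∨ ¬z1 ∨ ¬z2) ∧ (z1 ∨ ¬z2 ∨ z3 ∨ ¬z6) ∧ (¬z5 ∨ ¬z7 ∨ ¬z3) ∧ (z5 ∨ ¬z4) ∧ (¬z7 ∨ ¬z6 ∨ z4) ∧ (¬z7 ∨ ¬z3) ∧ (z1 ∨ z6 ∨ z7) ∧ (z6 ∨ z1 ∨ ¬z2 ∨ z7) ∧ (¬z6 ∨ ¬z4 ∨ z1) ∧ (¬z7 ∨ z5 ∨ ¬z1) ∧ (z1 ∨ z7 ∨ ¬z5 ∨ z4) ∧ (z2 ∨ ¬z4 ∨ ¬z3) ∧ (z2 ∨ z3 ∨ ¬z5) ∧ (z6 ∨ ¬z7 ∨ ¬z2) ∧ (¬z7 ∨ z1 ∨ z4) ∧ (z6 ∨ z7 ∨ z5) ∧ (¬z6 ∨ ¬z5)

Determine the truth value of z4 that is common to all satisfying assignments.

False

Suppose z4 = True.
(z5) alone gives z5 = True.
(¬z6) alone gives z6 = False.
Case z1 = False:
(z7) alone gives z7 = True.
(¬z3) alone gives z3 = False.
(z2) alone gives z2 = True.
Now (¬z2) is unsatisfied and unit — conflict.
Backtrack on z1: now try z1 = True.
(¬z2) alone gives z2 = False.
(¬z3) alone gives z3 = False.
Now (z3) is unsatisfied and unit — conflict.
Either choice for z1 ends in contradiction.
So every satisfying assignment has z4 = False.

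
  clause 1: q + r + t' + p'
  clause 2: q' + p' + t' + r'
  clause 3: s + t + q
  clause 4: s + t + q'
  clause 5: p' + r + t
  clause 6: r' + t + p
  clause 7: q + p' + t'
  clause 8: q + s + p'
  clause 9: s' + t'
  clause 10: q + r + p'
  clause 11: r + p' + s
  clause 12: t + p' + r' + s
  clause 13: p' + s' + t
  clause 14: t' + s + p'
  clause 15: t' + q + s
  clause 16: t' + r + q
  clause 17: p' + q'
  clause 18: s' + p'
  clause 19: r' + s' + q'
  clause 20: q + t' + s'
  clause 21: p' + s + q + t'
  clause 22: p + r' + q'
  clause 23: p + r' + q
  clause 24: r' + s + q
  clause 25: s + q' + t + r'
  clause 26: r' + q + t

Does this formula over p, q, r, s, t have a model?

Yes

Branch on s: set s = 1.
Unit clause (t') forces t = 0.
Unit clause (p') forces p = 0.
Unit clause (r') forces r = 0.
Every clause is now satisfied; q is unconstrained.
A satisfying assignment: p=0,  q=0,  r=0,  s=1,  t=0.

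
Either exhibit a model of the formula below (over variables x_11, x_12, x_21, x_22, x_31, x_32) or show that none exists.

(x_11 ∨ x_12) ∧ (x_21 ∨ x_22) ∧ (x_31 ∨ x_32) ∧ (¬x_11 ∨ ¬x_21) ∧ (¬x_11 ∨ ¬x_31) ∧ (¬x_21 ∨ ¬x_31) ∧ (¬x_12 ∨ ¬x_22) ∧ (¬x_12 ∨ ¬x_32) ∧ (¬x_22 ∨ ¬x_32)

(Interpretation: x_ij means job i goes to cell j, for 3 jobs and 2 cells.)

UNSATISFIABLE

Branch on x_11: set x_11 = True.
The clause (¬x_21) is unit, so x_21 = False.
The clause (x_22) is unit, so x_22 = True.
The clause (¬x_31) is unit, so x_31 = False.
The clause (x_32) is unit, so x_32 = True.
But (¬x_32) is also a unit clause — contradiction.
Backtrack on x_11: now try x_11 = False.
The clause (x_12) is unit, so x_12 = True.
The clause (¬x_22) is unit, so x_22 = False.
The clause (x_21) is unit, so x_21 = True.
The clause (¬x_31) is unit, so x_31 = False.
The clause (x_32) is unit, so x_32 = True.
But (¬x_32) is also a unit clause — contradiction.
Neither x_11 = True nor x_11 = False works.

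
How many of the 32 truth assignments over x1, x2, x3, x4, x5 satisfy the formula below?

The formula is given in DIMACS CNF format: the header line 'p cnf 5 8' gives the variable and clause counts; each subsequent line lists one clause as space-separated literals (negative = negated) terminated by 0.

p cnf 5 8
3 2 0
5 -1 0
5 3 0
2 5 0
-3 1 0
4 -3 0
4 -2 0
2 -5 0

3

There are 2^5 = 32 truth assignments over (x1, x2, x3, x4, x5).
Split on x3. With x3 = True, the clauses containing x3 are satisfied and ¬x3 drops from the rest; 1 of the 2^4 = 16 assignments to the other variables satisfy what remains.
With x3 = False, by the same count on the reduced clause set, 2 assignments work.
(One model: x1=F, x2=T, x3=F, x4=T, x5=T.)
Total: 1 + 2 = 3.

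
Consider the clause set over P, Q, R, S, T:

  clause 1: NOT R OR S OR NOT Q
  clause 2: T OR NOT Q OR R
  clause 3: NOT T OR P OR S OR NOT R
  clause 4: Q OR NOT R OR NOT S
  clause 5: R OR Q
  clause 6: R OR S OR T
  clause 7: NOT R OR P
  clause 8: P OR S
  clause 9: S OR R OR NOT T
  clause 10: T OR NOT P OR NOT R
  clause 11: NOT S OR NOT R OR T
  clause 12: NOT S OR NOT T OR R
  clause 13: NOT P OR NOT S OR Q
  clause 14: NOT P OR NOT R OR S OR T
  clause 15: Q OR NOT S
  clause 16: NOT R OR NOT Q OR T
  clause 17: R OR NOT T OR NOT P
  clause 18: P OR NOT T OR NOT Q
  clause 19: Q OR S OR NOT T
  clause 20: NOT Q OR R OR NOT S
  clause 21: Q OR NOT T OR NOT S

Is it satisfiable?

Try R = true.
The clause (P) is unit, so P = true.
The clause (T) is unit, so T = true.
Try S = true.
The clause (Q) is unit, so Q = true.
All clauses are satisfied.
A satisfying assignment: P: true,  Q: true,  R: true,  S: true,  T: true.

Yes, satisfiable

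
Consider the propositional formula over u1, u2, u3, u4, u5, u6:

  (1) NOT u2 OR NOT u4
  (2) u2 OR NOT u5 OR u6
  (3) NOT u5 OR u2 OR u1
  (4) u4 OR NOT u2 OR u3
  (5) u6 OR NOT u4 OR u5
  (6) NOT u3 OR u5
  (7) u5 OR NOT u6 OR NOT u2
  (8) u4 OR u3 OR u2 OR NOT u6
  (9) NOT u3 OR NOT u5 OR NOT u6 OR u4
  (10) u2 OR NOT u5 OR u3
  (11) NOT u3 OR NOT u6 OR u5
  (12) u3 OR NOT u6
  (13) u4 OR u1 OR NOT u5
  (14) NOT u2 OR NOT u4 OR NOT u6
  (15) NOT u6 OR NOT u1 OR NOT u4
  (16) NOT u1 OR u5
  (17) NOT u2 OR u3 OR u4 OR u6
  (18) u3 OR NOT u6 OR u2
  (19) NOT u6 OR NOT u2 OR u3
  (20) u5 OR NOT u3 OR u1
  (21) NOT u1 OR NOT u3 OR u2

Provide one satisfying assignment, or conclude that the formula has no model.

Try u2 = true.
Unit clause (NOT u4) forces u4 = false.
Unit clause (u3) forces u3 = true.
Unit clause (u5) forces u5 = true.
Unit clause (NOT u6) forces u6 = false.
Unit clause (u1) forces u1 = true.
All clauses are satisfied.

u1 ↦ true,  u2 ↦ true,  u3 ↦ true,  u4 ↦ false,  u5 ↦ true,  u6 ↦ false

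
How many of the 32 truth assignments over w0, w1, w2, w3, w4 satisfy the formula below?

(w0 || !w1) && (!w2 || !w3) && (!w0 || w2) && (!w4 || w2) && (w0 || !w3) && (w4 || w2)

6

There are 2^5 = 32 truth assignments over (w0, w1, w2, w3, w4).
Split on w4. With w4 = true, the clauses containing w4 are satisfied and !w4 drops from the rest; 3 of the 2^4 = 16 assignments to the other variables satisfy what remains.
With w4 = false, by the same count on the reduced clause set, 3 assignments work.
(One model: w0=F, w1=F, w2=T, w3=F, w4=F.)
Total: 3 + 3 = 6.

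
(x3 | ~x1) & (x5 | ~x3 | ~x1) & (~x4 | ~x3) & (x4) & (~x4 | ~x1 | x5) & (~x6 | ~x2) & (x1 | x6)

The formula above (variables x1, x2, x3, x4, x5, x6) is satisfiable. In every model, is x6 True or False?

True

Suppose x6 = 0.
(x4) alone gives x4 = 1.
(~x3) alone gives x3 = 0.
(~x1) alone gives x1 = 0.
But (x1) is also a unit clause — contradiction.
So every satisfying assignment has x6 = True.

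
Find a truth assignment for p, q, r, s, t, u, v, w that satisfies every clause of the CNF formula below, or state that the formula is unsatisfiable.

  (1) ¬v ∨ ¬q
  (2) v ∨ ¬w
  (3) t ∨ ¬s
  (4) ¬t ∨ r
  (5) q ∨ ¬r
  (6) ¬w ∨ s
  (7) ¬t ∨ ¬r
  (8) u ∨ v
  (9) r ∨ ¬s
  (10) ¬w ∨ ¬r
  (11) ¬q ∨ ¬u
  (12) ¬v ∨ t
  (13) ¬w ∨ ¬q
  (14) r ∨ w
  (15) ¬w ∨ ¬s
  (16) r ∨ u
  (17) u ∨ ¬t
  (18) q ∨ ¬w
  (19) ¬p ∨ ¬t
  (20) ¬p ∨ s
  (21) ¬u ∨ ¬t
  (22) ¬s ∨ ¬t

UNSATISFIABLE

Try v = False.
The clause (¬w) is unit, so w = False.
The clause (u) is unit, so u = True.
The clause (¬q) is unit, so q = False.
The clause (¬r) is unit, so r = False.
That conflicts with the unit clause (r).
That branch fails; take v = True instead.
The clause (¬q) is unit, so q = False.
The clause (¬r) is unit, so r = False.
The clause (¬t) is unit, so t = False.
That conflicts with the unit clause (t).
Both values of v lead to a conflict.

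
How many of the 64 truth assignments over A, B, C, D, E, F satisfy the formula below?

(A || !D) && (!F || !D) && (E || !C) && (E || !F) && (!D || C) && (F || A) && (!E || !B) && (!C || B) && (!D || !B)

There are 2^6 = 64 truth assignments over (A, B, C, D, E, F).
Split on A. With A = true, the clauses containing A are satisfied and !A drops from the rest; 4 of the 2^5 = 32 assignments to the other variables satisfy what remains.
With A = false, by the same count on the reduced clause set, 1 assignment works.
(One model: A=F, B=F, C=F, D=F, E=T, F=T.)
Total: 4 + 1 = 5.

5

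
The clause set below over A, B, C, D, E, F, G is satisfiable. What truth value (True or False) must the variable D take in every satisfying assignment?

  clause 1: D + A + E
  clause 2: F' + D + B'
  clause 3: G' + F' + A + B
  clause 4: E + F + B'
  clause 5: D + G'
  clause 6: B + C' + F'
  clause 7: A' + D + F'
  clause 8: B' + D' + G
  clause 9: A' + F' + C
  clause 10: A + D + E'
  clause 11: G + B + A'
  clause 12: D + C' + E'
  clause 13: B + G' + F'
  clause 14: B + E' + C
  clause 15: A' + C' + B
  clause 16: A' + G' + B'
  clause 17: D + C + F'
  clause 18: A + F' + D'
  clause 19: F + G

True

Suppose D = 0.
(G') alone gives G = 0.
(F) alone gives F = 1.
(B') alone gives B = 0.
(C') alone gives C = 0.
That conflicts with the unit clause (C).
So every satisfying assignment has D = True.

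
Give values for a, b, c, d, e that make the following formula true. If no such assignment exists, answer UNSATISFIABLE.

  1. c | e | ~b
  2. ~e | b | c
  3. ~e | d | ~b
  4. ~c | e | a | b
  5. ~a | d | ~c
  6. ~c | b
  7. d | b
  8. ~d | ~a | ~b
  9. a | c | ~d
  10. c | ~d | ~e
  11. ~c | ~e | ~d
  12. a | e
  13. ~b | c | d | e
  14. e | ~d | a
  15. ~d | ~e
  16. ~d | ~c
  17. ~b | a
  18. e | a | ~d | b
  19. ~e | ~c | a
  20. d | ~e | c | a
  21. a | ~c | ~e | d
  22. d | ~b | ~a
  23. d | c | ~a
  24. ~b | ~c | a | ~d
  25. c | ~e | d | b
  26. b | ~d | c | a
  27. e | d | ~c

Try c = 0.
Try e = 0.
Unit clause (~b) forces b = 0.
Unit clause (d) forces d = 1.
Unit clause (a) forces a = 1.
Every clause now holds.

a ↦ 1, b ↦ 0, c ↦ 0, d ↦ 1, e ↦ 0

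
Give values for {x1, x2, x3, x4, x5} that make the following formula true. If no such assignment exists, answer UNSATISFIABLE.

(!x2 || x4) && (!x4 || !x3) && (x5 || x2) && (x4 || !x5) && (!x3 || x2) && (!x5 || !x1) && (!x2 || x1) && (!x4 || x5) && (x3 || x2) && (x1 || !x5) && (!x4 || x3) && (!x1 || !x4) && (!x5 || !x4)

UNSATISFIABLE

Suppose x2 = false.
(x5) alone gives x5 = true.
(x4) alone gives x4 = true.
Now (!x4) is unsatisfied and unit — conflict.
That branch fails; take x2 = true instead.
(x4) alone gives x4 = true.
(!x3) alone gives x3 = false.
Now (x3) is unsatisfied and unit — conflict.
Neither x2 = true nor x2 = false works.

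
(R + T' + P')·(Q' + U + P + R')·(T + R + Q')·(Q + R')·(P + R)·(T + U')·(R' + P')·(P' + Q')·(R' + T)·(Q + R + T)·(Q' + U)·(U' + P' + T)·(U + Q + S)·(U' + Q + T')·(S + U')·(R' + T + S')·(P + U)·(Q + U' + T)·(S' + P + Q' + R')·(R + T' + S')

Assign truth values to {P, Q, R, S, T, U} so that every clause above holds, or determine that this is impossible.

Case Q = 1:
(P') alone gives P = 0.
(R) alone gives R = 1.
(U) alone gives U = 1.
(T) alone gives T = 1.
(S) alone gives S = 1.
Now (S') is unsatisfied and unit — conflict.
So Q must be the other value — set Q = 0.
(R') alone gives R = 0.
(P) alone gives P = 1.
(T') alone gives T = 0.
Now (T) is unsatisfied and unit — conflict.
Both values of Q lead to a conflict.

UNSATISFIABLE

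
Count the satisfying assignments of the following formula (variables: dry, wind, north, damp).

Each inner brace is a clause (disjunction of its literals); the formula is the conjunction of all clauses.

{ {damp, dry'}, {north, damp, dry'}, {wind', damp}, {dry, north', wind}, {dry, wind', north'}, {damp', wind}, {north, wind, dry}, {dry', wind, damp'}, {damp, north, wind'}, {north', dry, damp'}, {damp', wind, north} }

There are 2^4 = 16 truth assignments over (dry, wind, north, damp).
Split on north. With north = 1, the clauses containing north are satisfied and north' drops from the rest; 1 of the 2^3 = 8 assignments to the other variables satisfy what remains.
With north = 0, by the same count on the reduced clause set, 2 assignments work.
Total: 1 + 2 = 3.

3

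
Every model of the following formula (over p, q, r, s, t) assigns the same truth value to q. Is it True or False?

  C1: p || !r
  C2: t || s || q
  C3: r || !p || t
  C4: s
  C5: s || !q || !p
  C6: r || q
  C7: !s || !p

Suppose q = false.
(s) alone gives s = true.
(r) alone gives r = true.
(p) alone gives p = true.
That conflicts with the unit clause (!p).
So every satisfying assignment has q = True.

True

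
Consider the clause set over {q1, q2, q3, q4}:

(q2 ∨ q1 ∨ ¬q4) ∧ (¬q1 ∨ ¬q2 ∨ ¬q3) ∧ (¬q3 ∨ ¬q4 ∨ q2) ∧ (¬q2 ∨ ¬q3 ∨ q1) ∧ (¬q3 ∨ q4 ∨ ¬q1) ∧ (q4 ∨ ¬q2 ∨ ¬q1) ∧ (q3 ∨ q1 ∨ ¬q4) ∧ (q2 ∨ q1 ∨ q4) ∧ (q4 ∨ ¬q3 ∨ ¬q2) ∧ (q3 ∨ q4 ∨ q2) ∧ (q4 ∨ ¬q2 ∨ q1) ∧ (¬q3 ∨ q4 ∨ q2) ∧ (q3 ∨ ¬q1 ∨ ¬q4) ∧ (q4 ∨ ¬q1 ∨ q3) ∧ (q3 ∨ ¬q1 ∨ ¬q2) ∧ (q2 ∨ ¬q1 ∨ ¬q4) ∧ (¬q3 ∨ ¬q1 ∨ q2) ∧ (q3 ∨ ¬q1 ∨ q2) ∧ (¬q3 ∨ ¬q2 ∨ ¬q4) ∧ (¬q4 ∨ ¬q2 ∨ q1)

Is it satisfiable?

Suppose q2 = True.
Suppose q1 = False.
Unit clause (¬q3) forces q3 = False.
Unit clause (¬q4) forces q4 = False.
That conflicts with the unit clause (q4).
Undo q1 and try q1 = True.
Unit clause (¬q3) forces q3 = False.
That conflicts with the unit clause (q3).
Neither q1 = True nor q1 = False works.
Undo q2 and try q2 = False.
Suppose q1 = True.
Unit clause (¬q4) forces q4 = False.
Unit clause (¬q3) forces q3 = False.
That conflicts with the unit clause (q3).
Undo q1 and try q1 = False.
Unit clause (¬q4) forces q4 = False.
That conflicts with the unit clause (q4).
Neither q1 = True nor q1 = False works.
Neither q2 = True nor q2 = False works.
No assignment satisfies every clause.

No, unsatisfiable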